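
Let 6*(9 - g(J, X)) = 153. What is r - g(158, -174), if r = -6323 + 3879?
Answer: -4855/2 ≈ -2427.5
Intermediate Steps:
g(J, X) = -33/2 (g(J, X) = 9 - ⅙*153 = 9 - 51/2 = -33/2)
r = -2444
r - g(158, -174) = -2444 - 1*(-33/2) = -2444 + 33/2 = -4855/2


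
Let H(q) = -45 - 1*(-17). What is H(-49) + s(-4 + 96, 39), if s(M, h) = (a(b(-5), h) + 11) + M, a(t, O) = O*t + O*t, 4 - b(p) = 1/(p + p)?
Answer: 1974/5 ≈ 394.80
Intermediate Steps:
b(p) = 4 - 1/(2*p) (b(p) = 4 - 1/(p + p) = 4 - 1/(2*p))
a(t, O) = 2*O*t
s(M, h) = 11 + M + 41*h/5 (s(M, h) = (2*h*(4 - ½/(-5)) + 11) + M = (2*h*(4 - ½*(-⅕)) + 11) + M = (2*h*(4 + ⅒) + 11) + M = (2*h*(41/10) + 11) + M = (41*h/5 + 11) + M = (11 + 41*h/5) + M = 11 + M + 41*h/5)
H(q) = -28 (H(q) = -45 + 17 = -28)
H(-49) + s(-4 + 96, 39) = -28 + (11 + (-4 + 96) + (41/5)*39) = -28 + (11 + 92 + 1599/5) = -28 + 2114/5 = 1974/5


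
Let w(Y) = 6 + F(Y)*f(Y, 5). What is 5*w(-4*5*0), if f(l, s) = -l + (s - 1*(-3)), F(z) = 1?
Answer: 70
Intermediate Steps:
f(l, s) = 3 + s - l (f(l, s) = -l + (s + 3) = -l + (3 + s) = 3 + s - l)
w(Y) = 14 - Y (w(Y) = 6 + 1*(3 + 5 - Y) = 6 + 1*(8 - Y) = 6 + (8 - Y) = 14 - Y)
5*w(-4*5*0) = 5*(14 - (-4*5)*0) = 5*(14 - (-20)*0) = 5*(14 - 1*0) = 5*(14 + 0) = 5*14 = 70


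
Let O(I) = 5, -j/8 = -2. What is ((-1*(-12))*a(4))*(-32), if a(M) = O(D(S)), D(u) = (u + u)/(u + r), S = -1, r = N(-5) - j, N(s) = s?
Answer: -1920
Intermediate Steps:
j = 16 (j = -8*(-2) = 16)
r = -21 (r = -5 - 1*16 = -5 - 16 = -21)
D(u) = 2*u/(-21 + u) (D(u) = (u + u)/(u - 21) = (2*u)/(-21 + u) = 2*u/(-21 + u))
a(M) = 5
((-1*(-12))*a(4))*(-32) = (-1*(-12)*5)*(-32) = (12*5)*(-32) = 60*(-32) = -1920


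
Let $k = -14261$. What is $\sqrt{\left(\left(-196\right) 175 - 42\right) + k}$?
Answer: $i \sqrt{48603} \approx 220.46 i$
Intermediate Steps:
$\sqrt{\left(\left(-196\right) 175 - 42\right) + k} = \sqrt{\left(\left(-196\right) 175 - 42\right) - 14261} = \sqrt{\left(-34300 - 42\right) - 14261} = \sqrt{-34342 - 14261} = \sqrt{-48603} = i \sqrt{48603}$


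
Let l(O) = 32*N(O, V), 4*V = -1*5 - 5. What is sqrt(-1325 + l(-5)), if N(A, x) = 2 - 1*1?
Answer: I*sqrt(1293) ≈ 35.958*I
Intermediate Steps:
V = -5/2 (V = (-1*5 - 5)/4 = (-5 - 5)/4 = (1/4)*(-10) = -5/2 ≈ -2.5000)
N(A, x) = 1 (N(A, x) = 2 - 1 = 1)
l(O) = 32 (l(O) = 32*1 = 32)
sqrt(-1325 + l(-5)) = sqrt(-1325 + 32) = sqrt(-1293) = I*sqrt(1293)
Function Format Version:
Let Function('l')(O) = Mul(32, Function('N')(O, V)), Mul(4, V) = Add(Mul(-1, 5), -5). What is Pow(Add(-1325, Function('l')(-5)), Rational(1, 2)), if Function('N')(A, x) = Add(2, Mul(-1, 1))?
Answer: Mul(I, Pow(1293, Rational(1, 2))) ≈ Mul(35.958, I)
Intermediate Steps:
V = Rational(-5, 2) (V = Mul(Rational(1, 4), Add(Mul(-1, 5), -5)) = Mul(Rational(1, 4), Add(-5, -5)) = Mul(Rational(1, 4), -10) = Rational(-5, 2) ≈ -2.5000)
Function('N')(A, x) = 1 (Function('N')(A, x) = Add(2, -1) = 1)
Function('l')(O) = 32 (Function('l')(O) = Mul(32, 1) = 32)
Pow(Add(-1325, Function('l')(-5)), Rational(1, 2)) = Pow(Add(-1325, 32), Rational(1, 2)) = Pow(-1293, Rational(1, 2)) = Mul(I, Pow(1293, Rational(1, 2)))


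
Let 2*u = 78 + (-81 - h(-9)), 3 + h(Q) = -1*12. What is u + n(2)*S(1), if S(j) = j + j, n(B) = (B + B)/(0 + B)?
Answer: 10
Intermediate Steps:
h(Q) = -15 (h(Q) = -3 - 1*12 = -3 - 12 = -15)
u = 6 (u = (78 + (-81 - 1*(-15)))/2 = (78 + (-81 + 15))/2 = (78 - 66)/2 = (1/2)*12 = 6)
n(B) = 2 (n(B) = (2*B)/B = 2)
S(j) = 2*j
u + n(2)*S(1) = 6 + 2*(2*1) = 6 + 2*2 = 6 + 4 = 10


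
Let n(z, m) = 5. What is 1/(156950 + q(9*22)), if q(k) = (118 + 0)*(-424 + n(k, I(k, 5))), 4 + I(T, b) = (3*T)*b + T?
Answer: 1/107508 ≈ 9.3016e-6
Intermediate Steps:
I(T, b) = -4 + T + 3*T*b (I(T, b) = -4 + ((3*T)*b + T) = -4 + (3*T*b + T) = -4 + (T + 3*T*b) = -4 + T + 3*T*b)
q(k) = -49442 (q(k) = (118 + 0)*(-424 + 5) = 118*(-419) = -49442)
1/(156950 + q(9*22)) = 1/(156950 - 49442) = 1/107508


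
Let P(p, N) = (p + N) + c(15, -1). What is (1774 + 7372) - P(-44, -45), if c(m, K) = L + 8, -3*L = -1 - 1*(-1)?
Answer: 9227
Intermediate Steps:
L = 0 (L = -(-1 - 1*(-1))/3 = -(-1 + 1)/3 = -⅓*0 = 0)
c(m, K) = 8 (c(m, K) = 0 + 8 = 8)
P(p, N) = 8 + N + p (P(p, N) = (p + N) + 8 = (N + p) + 8 = 8 + N + p)
(1774 + 7372) - P(-44, -45) = (1774 + 7372) - (8 - 45 - 44) = 9146 - 1*(-81) = 9146 + 81 = 9227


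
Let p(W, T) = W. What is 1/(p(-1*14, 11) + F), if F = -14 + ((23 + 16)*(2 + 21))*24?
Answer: 1/21500 ≈ 4.6512e-5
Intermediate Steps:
F = 21514 (F = -14 + (39*23)*24 = -14 + 897*24 = -14 + 21528 = 21514)
1/(p(-1*14, 11) + F) = 1/(-1*14 + 21514) = 1/(-14 + 21514) = 1/21500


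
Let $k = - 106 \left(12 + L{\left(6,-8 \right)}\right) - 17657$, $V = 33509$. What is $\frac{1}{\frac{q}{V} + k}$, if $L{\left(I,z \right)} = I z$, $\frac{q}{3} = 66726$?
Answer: $- \frac{33509}{463597891} \approx -7.228 \cdot 10^{-5}$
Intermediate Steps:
$q = 200178$ ($q = 3 \cdot 66726 = 200178$)
$k = -13841$ ($k = - 106 \left(12 + 6 \left(-8\right)\right) - 17657 = - 106 \left(12 - 48\right) - 17657 = \left(-106\right) \left(-36\right) - 17657 = 3816 - 17657 = -13841$)
$\frac{1}{\frac{q}{V} + k} = \frac{1}{\frac{200178}{33509} - 13841} = \frac{1}{- \frac{463597891}{33509}} = - \frac{33509}{463597891}$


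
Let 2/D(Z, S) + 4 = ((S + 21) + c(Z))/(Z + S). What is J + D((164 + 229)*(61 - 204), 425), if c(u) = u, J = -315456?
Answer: -52789464956/167343 ≈ -3.1546e+5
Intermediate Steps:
D(Z, S) = 2/(-4 + (21 + S + Z)/(S + Z)) (D(Z, S) = 2/(-4 + ((S + 21) + Z)/(Z + S)) = 2/(-4 + ((21 + S) + Z)/(S + Z)) = 2/(-4 + (21 + S + Z)/(S + Z)))
J + D((164 + 229)*(61 - 204), 425) = -315456 + 2*(-1*425 - (164 + 229)*(61 - 204))/(3*(-7 + 425 + (164 + 229)*(61 - 204))) = -315456 + 2*(-425 - 393*(-143))/(3*(-7 + 425 + 393*(-143))) = -315456 + 2*(-425 - 1*(-56199))/(3*(-7 + 425 - 56199)) = -315456 + (⅔)*(-425 + 56199)/(-55781) = -315456 + (⅔)*(-1/55781)*55774 = -315456 - 111548/167343 = -52789464956/167343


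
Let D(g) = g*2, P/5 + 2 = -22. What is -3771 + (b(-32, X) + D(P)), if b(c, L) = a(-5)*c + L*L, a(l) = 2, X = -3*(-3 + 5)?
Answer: -4039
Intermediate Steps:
P = -120 (P = -10 + 5*(-22) = -10 - 110 = -120)
X = -6 (X = -3*2 = -6)
D(g) = 2*g
b(c, L) = L² + 2*c (b(c, L) = 2*c + L*L = 2*c + L² = L² + 2*c)
-3771 + (b(-32, X) + D(P)) = -3771 + (((-6)² + 2*(-32)) + 2*(-120)) = -3771 + ((36 - 64) - 240) = -3771 + (-28 - 240) = -3771 - 268 = -4039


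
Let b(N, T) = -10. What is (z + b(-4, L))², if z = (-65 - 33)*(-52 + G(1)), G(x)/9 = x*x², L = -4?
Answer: 17673616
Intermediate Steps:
G(x) = 9*x³ (G(x) = 9*(x*x²) = 9*x³)
z = 4214 (z = (-65 - 33)*(-52 + 9*1³) = -98*(-52 + 9*1) = -98*(-52 + 9) = -98*(-43) = 4214)
(z + b(-4, L))² = (4214 - 10)² = 4204² = 17673616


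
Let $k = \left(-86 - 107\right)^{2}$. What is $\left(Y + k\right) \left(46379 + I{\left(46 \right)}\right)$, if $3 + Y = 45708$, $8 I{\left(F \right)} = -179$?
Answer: $\frac{15381869881}{4} \approx 3.8455 \cdot 10^{9}$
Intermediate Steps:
$I{\left(F \right)} = - \frac{179}{8}$ ($I{\left(F \right)} = \frac{1}{8} \left(-179\right) = - \frac{179}{8}$)
$k = 37249$ ($k = \left(-193\right)^{2} = 37249$)
$Y = 45705$ ($Y = -3 + 45708 = 45705$)
$\left(Y + k\right) \left(46379 + I{\left(46 \right)}\right) = \left(45705 + 37249\right) \left(46379 - \frac{179}{8}\right) = 82954 \cdot \frac{370853}{8} = \frac{15381869881}{4}$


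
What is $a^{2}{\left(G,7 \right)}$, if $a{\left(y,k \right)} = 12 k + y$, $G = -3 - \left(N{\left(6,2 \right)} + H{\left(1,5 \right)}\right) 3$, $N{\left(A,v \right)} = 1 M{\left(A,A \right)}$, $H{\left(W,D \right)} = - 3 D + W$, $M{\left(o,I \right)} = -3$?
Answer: $17424$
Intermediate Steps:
$H{\left(W,D \right)} = W - 3 D$
$N{\left(A,v \right)} = -3$ ($N{\left(A,v \right)} = 1 \left(-3\right) = -3$)
$G = 48$ ($G = -3 - \left(-3 + \left(1 - 15\right)\right) 3 = -3 - \left(-3 - 14\right) 3 = -3 - \left(-17\right) 3 = -3 - -51 = -3 + 51 = 48$)
$a{\left(y,k \right)} = y + 12 k$
$a^{2}{\left(G,7 \right)} = \left(48 + 12 \cdot 7\right)^{2} = \left(48 + 84\right)^{2} = 132^{2} = 17424$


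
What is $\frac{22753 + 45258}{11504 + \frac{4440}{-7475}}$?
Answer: $\frac{101676445}{17197592} \approx 5.9122$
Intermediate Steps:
$\frac{22753 + 45258}{11504 + \frac{4440}{-7475}} = \frac{68011}{11504 + 4440 \left(- \frac{1}{7475}\right)} = \frac{68011}{11504 - \frac{888}{1495}} = \frac{68011}{\frac{17197592}{1495}} = 68011 \cdot \frac{1495}{17197592} = \frac{101676445}{17197592}$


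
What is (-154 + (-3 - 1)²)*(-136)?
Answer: 18768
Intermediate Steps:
(-154 + (-3 - 1)²)*(-136) = (-154 + (-4)²)*(-136) = (-154 + 16)*(-136) = -138*(-136) = 18768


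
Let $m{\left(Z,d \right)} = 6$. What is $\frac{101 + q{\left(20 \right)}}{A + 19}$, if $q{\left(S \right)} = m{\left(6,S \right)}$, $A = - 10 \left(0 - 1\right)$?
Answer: $\frac{107}{29} \approx 3.6897$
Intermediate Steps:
$A = 10$ ($A = \left(-10\right) \left(-1\right) = 10$)
$q{\left(S \right)} = 6$
$\frac{101 + q{\left(20 \right)}}{A + 19} = \frac{101 + 6}{10 + 19} = \frac{107}{29}$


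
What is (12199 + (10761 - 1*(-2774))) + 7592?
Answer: 33326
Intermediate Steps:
(12199 + (10761 - 1*(-2774))) + 7592 = (12199 + (10761 + 2774)) + 7592 = (12199 + 13535) + 7592 = 25734 + 7592 = 33326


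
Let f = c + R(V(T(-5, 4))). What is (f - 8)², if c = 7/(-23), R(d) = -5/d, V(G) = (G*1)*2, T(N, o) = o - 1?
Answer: 1590121/19044 ≈ 83.497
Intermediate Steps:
T(N, o) = -1 + o
V(G) = 2*G (V(G) = G*2 = 2*G)
c = -7/23 (c = 7*(-1/23) = -7/23 ≈ -0.30435)
f = -157/138 (f = -7/23 - 5*1/(2*(-1 + 4)) = -7/23 - 5/(2*3) = -7/23 - 5/6 = -7/23 - 5*⅙ = -7/23 - ⅚ = -157/138 ≈ -1.1377)
(f - 8)² = (-157/138 - 8)² = (-1261/138)² = 1590121/19044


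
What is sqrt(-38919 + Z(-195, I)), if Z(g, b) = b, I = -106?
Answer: 5*I*sqrt(1561) ≈ 197.55*I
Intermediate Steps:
sqrt(-38919 + Z(-195, I)) = sqrt(-38919 - 106) = sqrt(-39025) = 5*I*sqrt(1561)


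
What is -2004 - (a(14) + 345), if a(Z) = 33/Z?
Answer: -32919/14 ≈ -2351.4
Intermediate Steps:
-2004 - (a(14) + 345) = -2004 - (33/14 + 345) = -2004 - 1*4863/14 = -2004 - 4863/14 = -32919/14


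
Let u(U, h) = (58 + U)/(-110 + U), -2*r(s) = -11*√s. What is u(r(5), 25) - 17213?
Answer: -14958572/869 - 336*√5/4345 ≈ -17214.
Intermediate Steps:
r(s) = 11*√s/2 (r(s) = -(-11)*√s/2 = 11*√s/2)
u(U, h) = (58 + U)/(-110 + U)
u(r(5), 25) - 17213 = (58 + 11*√5/2)/(-110 + 11*√5/2) - 17213 = -17213 + (58 + 11*√5/2)/(-110 + 11*√5/2)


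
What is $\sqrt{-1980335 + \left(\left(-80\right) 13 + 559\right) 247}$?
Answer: $3 i \sqrt{233238} \approx 1448.8 i$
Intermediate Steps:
$\sqrt{-1980335 + \left(\left(-80\right) 13 + 559\right) 247} = \sqrt{-1980335 + \left(-1040 + 559\right) 247} = \sqrt{-1980335 - 118807} = \sqrt{-2099142} = 3 i \sqrt{233238}$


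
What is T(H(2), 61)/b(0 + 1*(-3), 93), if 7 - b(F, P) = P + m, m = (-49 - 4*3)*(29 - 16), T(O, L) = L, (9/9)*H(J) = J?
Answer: 61/707 ≈ 0.086280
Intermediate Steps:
H(J) = J
m = -793 (m = (-49 - 12)*13 = -61*13 = -793)
b(F, P) = 800 - P (b(F, P) = 7 - (P - 793) = 7 - (-793 + P) = 7 + (793 - P) = 800 - P)
T(H(2), 61)/b(0 + 1*(-3), 93) = 61/(800 - 1*93) = 61/(800 - 93) = 61/707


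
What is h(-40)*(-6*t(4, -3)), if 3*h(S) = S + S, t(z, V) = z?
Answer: 640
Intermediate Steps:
h(S) = 2*S/3 (h(S) = (S + S)/3 = (2*S)/3 = 2*S/3)
h(-40)*(-6*t(4, -3)) = ((⅔)*(-40))*(-6*4) = -80/3*(-24) = 640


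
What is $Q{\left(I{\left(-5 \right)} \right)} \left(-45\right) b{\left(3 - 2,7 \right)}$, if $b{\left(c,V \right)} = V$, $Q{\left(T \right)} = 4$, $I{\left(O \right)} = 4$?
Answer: $-1260$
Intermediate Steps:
$Q{\left(I{\left(-5 \right)} \right)} \left(-45\right) b{\left(3 - 2,7 \right)} = 4 \left(-45\right) 7 = \left(-180\right) 7 = -1260$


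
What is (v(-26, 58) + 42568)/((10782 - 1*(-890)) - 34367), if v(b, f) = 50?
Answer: -14206/7565 ≈ -1.8779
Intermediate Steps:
(v(-26, 58) + 42568)/((10782 - 1*(-890)) - 34367) = (50 + 42568)/((10782 - 1*(-890)) - 34367) = 42618/((10782 + 890) - 34367) = 42618/(11672 - 34367) = 42618/(-22695) = 42618*(-1/22695) = -14206/7565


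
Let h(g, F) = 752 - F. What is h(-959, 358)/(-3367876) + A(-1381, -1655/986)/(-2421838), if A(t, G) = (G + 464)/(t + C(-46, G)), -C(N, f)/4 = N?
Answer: -281164149365725/2406646237675563324 ≈ -0.00011683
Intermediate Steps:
C(N, f) = -4*N
A(t, G) = (464 + G)/(184 + t) (A(t, G) = (G + 464)/(t - 4*(-46)) = (464 + G)/(t + 184) = (464 + G)/(184 + t))
h(-959, 358)/(-3367876) + A(-1381, -1655/986)/(-2421838) = (752 - 1*358)/(-3367876) + ((464 - 1655/986)/(184 - 1381))/(-2421838) = (752 - 358)*(-1/3367876) + ((464 - 1655*1/986)/(-1197))*(-1/2421838) = 394*(-1/3367876) - (464 - 1655/986)/1197*(-1/2421838) = -197/1683938 - 1/1197*455849/986*(-1/2421838) = -197/1683938 - 455849/1180242*(-1/2421838) = -197/1683938 + 455849/2858354924796 = -281164149365725/2406646237675563324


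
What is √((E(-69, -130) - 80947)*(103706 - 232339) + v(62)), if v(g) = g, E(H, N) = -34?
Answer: √10416829035 ≈ 1.0206e+5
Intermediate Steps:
√((E(-69, -130) - 80947)*(103706 - 232339) + v(62)) = √((-34 - 80947)*(103706 - 232339) + 62) = √(-80981*(-128633) + 62) = √(10416828973 + 62) = √10416829035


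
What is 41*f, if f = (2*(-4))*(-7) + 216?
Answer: 11152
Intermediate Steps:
f = 272 (f = -8*(-7) + 216 = 56 + 216 = 272)
41*f = 41*272 = 11152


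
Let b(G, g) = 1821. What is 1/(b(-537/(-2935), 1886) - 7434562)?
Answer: -1/7432741 ≈ -1.3454e-7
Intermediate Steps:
1/(b(-537/(-2935), 1886) - 7434562) = 1/(1821 - 7434562) = 1/(-7432741) = -1/7432741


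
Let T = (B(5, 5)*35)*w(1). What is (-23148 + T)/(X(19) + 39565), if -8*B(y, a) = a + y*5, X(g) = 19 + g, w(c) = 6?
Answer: -15957/26402 ≈ -0.60439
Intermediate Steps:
B(y, a) = -5*y/8 - a/8 (B(y, a) = -(a + y*5)/8 = -(a + 5*y)/8 = -5*y/8 - a/8)
T = -1575/2 (T = ((-5/8*5 - ⅛*5)*35)*6 = ((-25/8 - 5/8)*35)*6 = -15/4*35*6 = -525/4*6 = -1575/2 ≈ -787.50)
(-23148 + T)/(X(19) + 39565) = (-23148 - 1575/2)/((19 + 19) + 39565) = -47871/(2*(38 + 39565)) = -47871/2/39603 = -47871/2*1/39603 = -15957/26402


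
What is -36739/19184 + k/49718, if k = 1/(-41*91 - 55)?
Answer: -1728867063089/902762341008 ≈ -1.9151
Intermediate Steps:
k = -1/3786 (k = 1/(-3731 - 55) = 1/(-3786) = -1/3786 ≈ -0.00026413)
-36739/19184 + k/49718 = -36739/19184 - 1/3786/49718 = -36739*1/19184 - 1/3786*1/49718 = -36739/19184 - 1/188232348 = -1728867063089/902762341008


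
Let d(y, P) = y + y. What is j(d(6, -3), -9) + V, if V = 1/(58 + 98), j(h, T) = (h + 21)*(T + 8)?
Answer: -5147/156 ≈ -32.994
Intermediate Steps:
d(y, P) = 2*y
j(h, T) = (8 + T)*(21 + h) (j(h, T) = (21 + h)*(8 + T) = (8 + T)*(21 + h))
V = 1/156 ≈ 0.0064103
j(d(6, -3), -9) + V = (168 + 8*(2*6) + 21*(-9) - 18*6) + 1/156 = (168 + 8*12 - 189 - 9*12) + 1/156 = (168 + 96 - 189 - 108) + 1/156 = -33 + 1/156 = -5147/156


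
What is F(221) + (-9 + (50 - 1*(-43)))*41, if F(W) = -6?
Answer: 3438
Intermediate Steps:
F(221) + (-9 + (50 - 1*(-43)))*41 = -6 + (-9 + (50 - 1*(-43)))*41 = -6 + (-9 + (50 + 43))*41 = -6 + (-9 + 93)*41 = -6 + 84*41 = -6 + 3444 = 3438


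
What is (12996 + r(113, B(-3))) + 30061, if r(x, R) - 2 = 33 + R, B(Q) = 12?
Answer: 43104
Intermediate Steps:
r(x, R) = 35 + R (r(x, R) = 2 + (33 + R) = 35 + R)
(12996 + r(113, B(-3))) + 30061 = (12996 + (35 + 12)) + 30061 = (12996 + 47) + 30061 = 13043 + 30061 = 43104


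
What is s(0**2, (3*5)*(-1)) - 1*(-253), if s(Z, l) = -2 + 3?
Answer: 254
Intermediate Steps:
s(Z, l) = 1
s(0**2, (3*5)*(-1)) - 1*(-253) = 1 - 1*(-253) = 1 + 253 = 254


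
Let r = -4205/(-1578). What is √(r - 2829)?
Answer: I*√7037812146/1578 ≈ 53.163*I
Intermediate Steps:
r = 4205/1578 (r = -4205*(-1/1578) = 4205/1578 ≈ 2.6648)
√(r - 2829) = √(4205/1578 - 2829) = √(-4459957/1578) = I*√7037812146/1578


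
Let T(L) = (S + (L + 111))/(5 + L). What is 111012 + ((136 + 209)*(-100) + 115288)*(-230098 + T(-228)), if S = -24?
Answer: -4145345914168/223 ≈ -1.8589e+10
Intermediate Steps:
T(L) = (87 + L)/(5 + L) (T(L) = (-24 + (L + 111))/(5 + L) = (-24 + (111 + L))/(5 + L) = (87 + L)/(5 + L))
111012 + ((136 + 209)*(-100) + 115288)*(-230098 + T(-228)) = 111012 + ((136 + 209)*(-100) + 115288)*(-230098 + (87 - 228)/(5 - 228)) = 111012 + (345*(-100) + 115288)*(-230098 - 141/(-223)) = 111012 + (-34500 + 115288)*(-230098 - 1/223*(-141)) = 111012 + 80788*(-230098 + 141/223) = 111012 + 80788*(-51311713/223) = 111012 - 4145370669844/223 = -4145345914168/223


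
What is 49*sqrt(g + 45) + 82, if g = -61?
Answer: 82 + 196*I ≈ 82.0 + 196.0*I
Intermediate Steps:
49*sqrt(g + 45) + 82 = 49*sqrt(-61 + 45) + 82 = 49*sqrt(-16) + 82 = 49*(4*I) + 82 = 196*I + 82 = 82 + 196*I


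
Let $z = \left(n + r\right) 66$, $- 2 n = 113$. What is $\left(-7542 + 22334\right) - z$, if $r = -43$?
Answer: $21359$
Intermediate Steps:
$n = - \frac{113}{2}$ ($n = \left(- \frac{1}{2}\right) 113 = - \frac{113}{2} \approx -56.5$)
$z = -6567$ ($z = \left(- \frac{113}{2} - 43\right) 66 = \left(- \frac{199}{2}\right) 66 = -6567$)
$\left(-7542 + 22334\right) - z = \left(-7542 + 22334\right) - -6567 = 14792 + 6567 = 21359$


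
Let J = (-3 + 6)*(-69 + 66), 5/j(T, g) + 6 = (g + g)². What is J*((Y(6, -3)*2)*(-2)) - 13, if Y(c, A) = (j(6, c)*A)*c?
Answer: -839/23 ≈ -36.478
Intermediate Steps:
j(T, g) = 5/(-6 + 4*g²) (j(T, g) = 5/(-6 + (g + g)²) = 5/(-6 + (2*g)²) = 5/(-6 + 4*g²))
Y(c, A) = 5*A*c/(2*(-3 + 2*c²)) (Y(c, A) = ((5/(2*(-3 + 2*c²)))*A)*c = (5*A/(2*(-3 + 2*c²)))*c = 5*A*c/(2*(-3 + 2*c²)))
J = -9 (J = 3*(-3) = -9)
J*((Y(6, -3)*2)*(-2)) - 13 = -9*((5/2)*(-3)*6/(-3 + 2*6²))*2*(-2) - 13 = -9*((5/2)*(-3)*6/(-3 + 2*36))*2*(-2) - 13 = -9*((5/2)*(-3)*6/(-3 + 72))*2*(-2) - 13 = -9*((5/2)*(-3)*6/69)*2*(-2) - 13 = -9*((5/2)*(-3)*6*(1/69))*2*(-2) - 13 = -9*(-15/23*2)*(-2) - 13 = -(-270)*(-2)/23 - 13 = -9*60/23 - 13 = -540/23 - 13 = -839/23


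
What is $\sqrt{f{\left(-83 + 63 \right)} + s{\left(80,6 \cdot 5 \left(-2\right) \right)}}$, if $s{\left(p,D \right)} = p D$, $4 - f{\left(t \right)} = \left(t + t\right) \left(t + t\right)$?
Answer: $2 i \sqrt{1599} \approx 79.975 i$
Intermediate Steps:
$f{\left(t \right)} = 4 - 4 t^{2}$ ($f{\left(t \right)} = 4 - \left(t + t\right) \left(t + t\right) = 4 - 2 t 2 t = 4 - 4 t^{2}$)
$s{\left(p,D \right)} = D p$
$\sqrt{f{\left(-83 + 63 \right)} + s{\left(80,6 \cdot 5 \left(-2\right) \right)}} = \sqrt{\left(4 - 4 \left(-83 + 63\right)^{2}\right) + 6 \cdot 5 \left(-2\right) 80} = \sqrt{\left(4 - 4 \left(-20\right)^{2}\right) + 30 \left(-2\right) 80} = \sqrt{\left(4 - 1600\right) - 4800} = \sqrt{-1596 - 4800} = \sqrt{-6396} = 2 i \sqrt{1599}$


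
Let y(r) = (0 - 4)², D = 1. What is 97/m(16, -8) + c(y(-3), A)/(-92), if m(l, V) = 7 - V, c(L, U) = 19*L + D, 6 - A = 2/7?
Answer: 4349/1380 ≈ 3.1515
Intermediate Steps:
y(r) = 16 (y(r) = (-4)² = 16)
A = 40/7 (A = 6 - 2/7 = 40/7 ≈ 5.7143)
c(L, U) = 1 + 19*L (c(L, U) = 19*L + 1 = 1 + 19*L)
97/m(16, -8) + c(y(-3), A)/(-92) = 97/(7 - 1*(-8)) + (1 + 19*16)/(-92) = 97/(7 + 8) + (1 + 304)*(-1/92) = 97/15 + 305*(-1/92) = 97*(1/15) - 305/92 = 97/15 - 305/92 = 4349/1380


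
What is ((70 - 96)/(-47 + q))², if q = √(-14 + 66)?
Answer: 676/(47 - 2*√13)² ≈ 0.42700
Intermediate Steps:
q = 2*√13 (q = √52 = 2*√13 ≈ 7.2111)
((70 - 96)/(-47 + q))² = ((70 - 96)/(-47 + 2*√13))² = (-26/(-47 + 2*√13))² = 676/(-47 + 2*√13)²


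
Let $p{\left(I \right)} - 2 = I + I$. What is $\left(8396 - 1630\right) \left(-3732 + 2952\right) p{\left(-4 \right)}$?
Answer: $31664880$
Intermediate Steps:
$p{\left(I \right)} = 2 + 2 I$ ($p{\left(I \right)} = 2 + \left(I + I\right) = 2 + 2 I$)
$\left(8396 - 1630\right) \left(-3732 + 2952\right) p{\left(-4 \right)} = \left(8396 - 1630\right) \left(-3732 + 2952\right) \left(2 + 2 \left(-4\right)\right) = 6766 \left(-780\right) \left(2 - 8\right) = \left(-5277480\right) \left(-6\right) = 31664880$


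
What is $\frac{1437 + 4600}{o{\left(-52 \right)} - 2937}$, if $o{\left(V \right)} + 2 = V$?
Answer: $- \frac{6037}{2991} \approx -2.0184$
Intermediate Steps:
$o{\left(V \right)} = -2 + V$
$\frac{1437 + 4600}{o{\left(-52 \right)} - 2937} = \frac{1437 + 4600}{\left(-2 - 52\right) - 2937} = \frac{6037}{-54 - 2937} = \frac{6037}{-2991} = 6037 \left(- \frac{1}{2991}\right) = - \frac{6037}{2991}$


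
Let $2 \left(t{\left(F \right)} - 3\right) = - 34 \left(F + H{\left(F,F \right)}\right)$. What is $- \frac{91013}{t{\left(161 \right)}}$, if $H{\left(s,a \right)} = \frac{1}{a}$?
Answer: $\frac{14653093}{440191} \approx 33.288$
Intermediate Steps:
$t{\left(F \right)} = 3 - 17 F - \frac{17}{F}$ ($t{\left(F \right)} = 3 + \frac{\left(-34\right) \left(F + \frac{1}{F}\right)}{2} = 3 + \frac{- 34 F - \frac{34}{F}}{2} = 3 - \left(17 F + \frac{17}{F}\right) = 3 - 17 F - \frac{17}{F}$)
$- \frac{91013}{t{\left(161 \right)}} = - \frac{91013}{3 - 2737 - \frac{17}{161}} = - \frac{91013}{- \frac{440191}{161}} = \left(-91013\right) \left(- \frac{161}{440191}\right) = \frac{14653093}{440191}$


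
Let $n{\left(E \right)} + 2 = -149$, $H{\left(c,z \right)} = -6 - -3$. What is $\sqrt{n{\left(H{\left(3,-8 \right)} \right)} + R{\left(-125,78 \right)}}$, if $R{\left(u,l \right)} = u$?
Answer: $2 i \sqrt{69} \approx 16.613 i$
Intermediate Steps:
$H{\left(c,z \right)} = -3$ ($H{\left(c,z \right)} = -6 + 3 = -3$)
$n{\left(E \right)} = -151$ ($n{\left(E \right)} = -2 - 149 = -151$)
$\sqrt{n{\left(H{\left(3,-8 \right)} \right)} + R{\left(-125,78 \right)}} = \sqrt{-151 - 125} = \sqrt{-276} = 2 i \sqrt{69}$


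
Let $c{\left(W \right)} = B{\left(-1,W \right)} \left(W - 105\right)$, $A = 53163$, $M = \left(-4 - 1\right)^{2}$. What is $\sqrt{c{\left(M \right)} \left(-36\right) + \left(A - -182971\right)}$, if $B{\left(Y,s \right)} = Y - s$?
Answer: $\sqrt{161254} \approx 401.56$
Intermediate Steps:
$M = 25$ ($M = \left(-5\right)^{2} = 25$)
$c{\left(W \right)} = \left(-1 - W\right) \left(-105 + W\right)$ ($c{\left(W \right)} = \left(-1 - W\right) \left(W - 105\right) = \left(-1 - W\right) \left(-105 + W\right)$)
$\sqrt{c{\left(M \right)} \left(-36\right) + \left(A - -182971\right)} = \sqrt{- \left(1 + 25\right) \left(-105 + 25\right) \left(-36\right) + \left(53163 - -182971\right)} = \sqrt{\left(-1\right) 26 \left(-80\right) \left(-36\right) + \left(53163 + 182971\right)} = \sqrt{2080 \left(-36\right) + 236134} = \sqrt{-74880 + 236134} = \sqrt{161254}$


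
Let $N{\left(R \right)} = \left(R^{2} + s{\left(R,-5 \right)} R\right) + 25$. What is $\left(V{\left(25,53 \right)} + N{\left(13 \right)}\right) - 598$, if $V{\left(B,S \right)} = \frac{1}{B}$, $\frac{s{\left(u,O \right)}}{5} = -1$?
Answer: $- \frac{11724}{25} \approx -468.96$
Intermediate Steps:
$s{\left(u,O \right)} = -5$ ($s{\left(u,O \right)} = 5 \left(-1\right) = -5$)
$N{\left(R \right)} = 25 + R^{2} - 5 R$ ($N{\left(R \right)} = \left(R^{2} - 5 R\right) + 25 = 25 + R^{2} - 5 R$)
$\left(V{\left(25,53 \right)} + N{\left(13 \right)}\right) - 598 = \left(\frac{1}{25} + \left(25 + 13^{2} - 65\right)\right) - 598 = \left(\frac{1}{25} + \left(25 + 169 - 65\right)\right) - 598 = \left(\frac{1}{25} + 129\right) - 598 = \frac{3226}{25} - 598 = - \frac{11724}{25}$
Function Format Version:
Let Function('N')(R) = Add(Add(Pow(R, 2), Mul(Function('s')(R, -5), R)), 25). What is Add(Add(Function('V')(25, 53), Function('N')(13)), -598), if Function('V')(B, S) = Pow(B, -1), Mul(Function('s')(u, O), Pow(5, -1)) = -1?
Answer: Rational(-11724, 25) ≈ -468.96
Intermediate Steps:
Function('s')(u, O) = -5 (Function('s')(u, O) = Mul(5, -1) = -5)
Function('N')(R) = Add(25, Pow(R, 2), Mul(-5, R)) (Function('N')(R) = Add(Add(Pow(R, 2), Mul(-5, R)), 25) = Add(25, Pow(R, 2), Mul(-5, R)))
Add(Add(Function('V')(25, 53), Function('N')(13)), -598) = Add(Add(Pow(25, -1), Add(25, Pow(13, 2), Mul(-5, 13))), -598) = Add(Add(Rational(1, 25), Add(25, 169, -65)), -598) = Add(Add(Rational(1, 25), 129), -598) = Add(Rational(3226, 25), -598) = Rational(-11724, 25)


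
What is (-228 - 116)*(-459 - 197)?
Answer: 225664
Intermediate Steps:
(-228 - 116)*(-459 - 197) = -344*(-656) = 225664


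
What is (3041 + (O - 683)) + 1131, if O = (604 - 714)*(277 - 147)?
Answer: -10811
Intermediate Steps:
O = -14300 (O = -110*130 = -14300)
(3041 + (O - 683)) + 1131 = (3041 + (-14300 - 683)) + 1131 = (3041 - 14983) + 1131 = -11942 + 1131 = -10811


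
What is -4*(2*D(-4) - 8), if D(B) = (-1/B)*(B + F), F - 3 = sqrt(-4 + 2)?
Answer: 34 - 2*I*sqrt(2) ≈ 34.0 - 2.8284*I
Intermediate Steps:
F = 3 + I*sqrt(2) (F = 3 + sqrt(-4 + 2) = 3 + sqrt(-2) = 3 + I*sqrt(2) ≈ 3.0 + 1.4142*I)
D(B) = -(3 + B + I*sqrt(2))/B (D(B) = (-1/B)*(B + (3 + I*sqrt(2))) = (-1/B)*(3 + B + I*sqrt(2)) = -(3 + B + I*sqrt(2))/B)
-4*(2*D(-4) - 8) = -4*(2*((-3 - 1*(-4) - I*sqrt(2))/(-4)) - 8) = -4*(2*(-(-3 + 4 - I*sqrt(2))/4) - 8) = -4*(2*(-(1 - I*sqrt(2))/4) - 8) = -4*(2*(-1/4 + I*sqrt(2)/4) - 8) = -4*((-1/2 + I*sqrt(2)/2) - 8) = -4*(-17/2 + I*sqrt(2)/2) = 34 - 2*I*sqrt(2)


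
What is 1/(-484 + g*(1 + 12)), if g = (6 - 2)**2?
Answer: -1/276 ≈ -0.0036232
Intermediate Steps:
g = 16 (g = 4**2 = 16)
1/(-484 + g*(1 + 12)) = 1/(-484 + 16*(1 + 12)) = 1/(-484 + 16*13) = 1/(-484 + 208) = 1/(-276) = -1/276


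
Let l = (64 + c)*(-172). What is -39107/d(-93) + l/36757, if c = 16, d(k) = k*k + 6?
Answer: -1556548799/318131835 ≈ -4.8928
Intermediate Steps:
d(k) = 6 + k**2 (d(k) = k**2 + 6 = 6 + k**2)
l = -13760 (l = (64 + 16)*(-172) = 80*(-172) = -13760)
-39107/d(-93) + l/36757 = -39107/(6 + (-93)**2) - 13760/36757 = -39107/(6 + 8649) - 13760*1/36757 = -39107/8655 - 13760/36757 = -1556548799/318131835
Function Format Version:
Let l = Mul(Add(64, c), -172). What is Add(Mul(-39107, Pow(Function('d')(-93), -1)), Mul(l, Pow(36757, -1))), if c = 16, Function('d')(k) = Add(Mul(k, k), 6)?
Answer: Rational(-1556548799, 318131835) ≈ -4.8928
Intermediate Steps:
Function('d')(k) = Add(6, Pow(k, 2)) (Function('d')(k) = Add(Pow(k, 2), 6) = Add(6, Pow(k, 2)))
l = -13760 (l = Mul(Add(64, 16), -172) = Mul(80, -172) = -13760)
Add(Mul(-39107, Pow(Function('d')(-93), -1)), Mul(l, Pow(36757, -1))) = Add(Mul(-39107, Pow(Add(6, Pow(-93, 2)), -1)), Mul(-13760, Pow(36757, -1))) = Add(Mul(-39107, Pow(Add(6, 8649), -1)), Mul(-13760, Rational(1, 36757))) = Add(Mul(-39107, Pow(8655, -1)), Rational(-13760, 36757)) = Add(Mul(-39107, Rational(1, 8655)), Rational(-13760, 36757)) = Add(Rational(-39107, 8655), Rational(-13760, 36757)) = Rational(-1556548799, 318131835)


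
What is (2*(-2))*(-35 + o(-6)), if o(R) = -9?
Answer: 176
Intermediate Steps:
(2*(-2))*(-35 + o(-6)) = (2*(-2))*(-35 - 9) = -4*(-44) = 176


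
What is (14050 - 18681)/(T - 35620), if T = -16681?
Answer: 4631/52301 ≈ 0.088545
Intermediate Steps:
(14050 - 18681)/(T - 35620) = (14050 - 18681)/(-16681 - 35620) = -4631/(-52301) = -4631*(-1/52301) = 4631/52301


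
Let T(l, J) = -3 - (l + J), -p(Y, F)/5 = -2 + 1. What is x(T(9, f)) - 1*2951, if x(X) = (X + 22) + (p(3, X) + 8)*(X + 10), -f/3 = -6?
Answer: -3219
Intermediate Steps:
p(Y, F) = 5 (p(Y, F) = -5*(-2 + 1) = -5*(-1) = 5)
f = 18 (f = -3*(-6) = 18)
T(l, J) = -3 - J - l (T(l, J) = -3 - (J + l) = -3 + (-J - l) = -3 - J - l)
x(X) = 152 + 14*X (x(X) = (X + 22) + (5 + 8)*(X + 10) = (22 + X) + 13*(10 + X) = (22 + X) + (130 + 13*X) = 152 + 14*X)
x(T(9, f)) - 1*2951 = (152 + 14*(-3 - 1*18 - 1*9)) - 1*2951 = (152 + 14*(-3 - 18 - 9)) - 2951 = (152 + 14*(-30)) - 2951 = (152 - 420) - 2951 = -268 - 2951 = -3219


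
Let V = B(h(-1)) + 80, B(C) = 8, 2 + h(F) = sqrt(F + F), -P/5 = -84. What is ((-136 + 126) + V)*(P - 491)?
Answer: -5538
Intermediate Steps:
P = 420 (P = -5*(-84) = 420)
h(F) = -2 + sqrt(2)*sqrt(F) (h(F) = -2 + sqrt(F + F) = -2 + sqrt(2*F) = -2 + sqrt(2)*sqrt(F))
V = 88 (V = 8 + 80 = 88)
((-136 + 126) + V)*(P - 491) = ((-136 + 126) + 88)*(420 - 491) = (-10 + 88)*(-71) = 78*(-71) = -5538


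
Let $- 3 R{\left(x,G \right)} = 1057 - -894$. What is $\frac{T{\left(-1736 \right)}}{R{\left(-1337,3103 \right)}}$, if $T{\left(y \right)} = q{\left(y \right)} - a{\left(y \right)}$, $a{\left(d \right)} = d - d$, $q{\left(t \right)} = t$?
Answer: $\frac{5208}{1951} \approx 2.6694$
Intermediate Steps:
$R{\left(x,G \right)} = - \frac{1951}{3}$ ($R{\left(x,G \right)} = - \frac{1057 - -894}{3} = - \frac{1057 + 894}{3} = \left(- \frac{1}{3}\right) 1951 = - \frac{1951}{3}$)
$a{\left(d \right)} = 0$
$T{\left(y \right)} = y$ ($T{\left(y \right)} = y - 0 = y + 0 = y$)
$\frac{T{\left(-1736 \right)}}{R{\left(-1337,3103 \right)}} = - \frac{1736}{- \frac{1951}{3}} = \left(-1736\right) \left(- \frac{3}{1951}\right) = \frac{5208}{1951}$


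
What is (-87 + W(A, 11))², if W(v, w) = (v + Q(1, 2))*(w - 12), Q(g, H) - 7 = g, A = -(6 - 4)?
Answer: 8649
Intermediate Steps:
A = -2 (A = -1*2 = -2)
Q(g, H) = 7 + g
W(v, w) = (-12 + w)*(8 + v) (W(v, w) = (v + (7 + 1))*(w - 12) = (v + 8)*(-12 + w) = (8 + v)*(-12 + w) = (-12 + w)*(8 + v))
(-87 + W(A, 11))² = (-87 + (-96 - 12*(-2) + 8*11 - 2*11))² = (-87 + (-96 + 24 + 88 - 22))² = (-87 - 6)² = (-93)² = 8649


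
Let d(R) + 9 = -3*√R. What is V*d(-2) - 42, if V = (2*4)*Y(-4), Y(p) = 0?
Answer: -42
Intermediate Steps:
d(R) = -9 - 3*√R
V = 0 (V = (2*4)*0 = 8*0 = 0)
V*d(-2) - 42 = 0*(-9 - 3*I*√2) - 42 = 0 - 42 = -42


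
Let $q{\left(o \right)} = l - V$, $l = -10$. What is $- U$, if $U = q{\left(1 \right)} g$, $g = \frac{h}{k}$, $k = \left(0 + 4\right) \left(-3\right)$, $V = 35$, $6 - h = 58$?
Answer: $195$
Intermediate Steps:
$h = -52$ ($h = 6 - 58 = -52$)
$k = -12$ ($k = 4 \left(-3\right) = -12$)
$q{\left(o \right)} = -45$ ($q{\left(o \right)} = -10 - 35 = -45$)
$g = \frac{13}{3}$ ($g = - \frac{52}{-12} = \left(-52\right) \left(- \frac{1}{12}\right) = \frac{13}{3} \approx 4.3333$)
$U = -195$ ($U = \left(-45\right) \frac{13}{3} = -195$)
$- U = \left(-1\right) \left(-195\right) = 195$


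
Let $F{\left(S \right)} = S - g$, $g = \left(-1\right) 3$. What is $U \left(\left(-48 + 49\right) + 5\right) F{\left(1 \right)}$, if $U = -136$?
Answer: $-3264$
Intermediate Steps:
$g = -3$
$F{\left(S \right)} = 3 + S$ ($F{\left(S \right)} = S - -3 = S + 3 = 3 + S$)
$U \left(\left(-48 + 49\right) + 5\right) F{\left(1 \right)} = - 136 \left(\left(-48 + 49\right) + 5\right) \left(3 + 1\right) = - 136 \left(1 + 5\right) 4 = \left(-136\right) 6 \cdot 4 = \left(-816\right) 4 = -3264$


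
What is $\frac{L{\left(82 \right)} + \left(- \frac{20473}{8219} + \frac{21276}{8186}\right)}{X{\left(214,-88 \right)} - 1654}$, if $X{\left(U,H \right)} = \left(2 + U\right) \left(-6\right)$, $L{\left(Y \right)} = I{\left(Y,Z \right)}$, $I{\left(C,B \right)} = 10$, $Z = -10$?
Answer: $- \frac{340041403}{99239082650} \approx -0.0034265$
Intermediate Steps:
$L{\left(Y \right)} = 10$
$X{\left(U,H \right)} = -12 - 6 U$
$\frac{L{\left(82 \right)} + \left(- \frac{20473}{8219} + \frac{21276}{8186}\right)}{X{\left(214,-88 \right)} - 1654} = \frac{10 + \left(- \frac{20473}{8219} + \frac{21276}{8186}\right)}{\left(-12 - 1284\right) - 1654} = \frac{10 + \left(\left(-20473\right) \frac{1}{8219} + 21276 \cdot \frac{1}{8186}\right)}{\left(-12 - 1284\right) - 1654} = \frac{10 + \left(- \frac{20473}{8219} + \frac{10638}{4093}\right)}{-1296 - 1654} = \frac{10 + \frac{3637733}{33640367}}{-2950} = \frac{340041403}{33640367} \left(- \frac{1}{2950}\right) = - \frac{340041403}{99239082650}$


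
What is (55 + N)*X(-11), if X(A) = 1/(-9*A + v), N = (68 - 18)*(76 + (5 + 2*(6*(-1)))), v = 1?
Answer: 701/20 ≈ 35.050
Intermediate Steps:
N = 3450 (N = 50*(76 + (5 + 2*(-6))) = 50*(76 + (5 - 12)) = 50*(76 - 7) = 50*69 = 3450)
X(A) = 1/(1 - 9*A) (X(A) = 1/(-9*A + 1) = 1/(1 - 9*A))
(55 + N)*X(-11) = (55 + 3450)*(-1/(-1 + 9*(-11))) = 3505*(-1/(-1 - 99)) = 3505*(-1/(-100)) = 3505*(-1*(-1/100)) = 3505*(1/100) = 701/20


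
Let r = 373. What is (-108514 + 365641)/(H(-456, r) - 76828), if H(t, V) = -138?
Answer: -257127/76966 ≈ -3.3408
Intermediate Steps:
(-108514 + 365641)/(H(-456, r) - 76828) = (-108514 + 365641)/(-138 - 76828) = 257127/(-76966) = 257127*(-1/76966) = -257127/76966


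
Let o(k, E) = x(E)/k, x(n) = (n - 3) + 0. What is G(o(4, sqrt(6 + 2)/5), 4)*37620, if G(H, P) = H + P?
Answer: 122265 + 3762*sqrt(2) ≈ 1.2759e+5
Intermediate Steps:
x(n) = -3 + n (x(n) = (-3 + n) + 0 = -3 + n)
o(k, E) = (-3 + E)/k
G(o(4, sqrt(6 + 2)/5), 4)*37620 = ((-3 + sqrt(6 + 2)/5)/4 + 4)*37620 = ((-3 + sqrt(8)*(1/5))/4 + 4)*37620 = ((-3 + (2*sqrt(2))*(1/5))/4 + 4)*37620 = ((-3 + 2*sqrt(2)/5)/4 + 4)*37620 = ((-3/4 + sqrt(2)/10) + 4)*37620 = (13/4 + sqrt(2)/10)*37620 = 122265 + 3762*sqrt(2)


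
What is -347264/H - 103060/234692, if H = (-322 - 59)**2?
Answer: -24115093837/8517031353 ≈ -2.8314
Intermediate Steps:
H = 145161 (H = (-381)**2 = 145161)
-347264/H - 103060/234692 = -347264/145161 - 103060/234692 = -347264*1/145161 - 103060*1/234692 = -347264/145161 - 25765/58673 = -24115093837/8517031353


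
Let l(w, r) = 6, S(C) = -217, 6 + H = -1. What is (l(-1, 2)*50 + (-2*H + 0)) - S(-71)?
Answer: 531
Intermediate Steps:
H = -7 (H = -6 - 1 = -7)
(l(-1, 2)*50 + (-2*H + 0)) - S(-71) = (6*50 + (-2*(-7) + 0)) - 1*(-217) = (300 + (14 + 0)) + 217 = (300 + 14) + 217 = 314 + 217 = 531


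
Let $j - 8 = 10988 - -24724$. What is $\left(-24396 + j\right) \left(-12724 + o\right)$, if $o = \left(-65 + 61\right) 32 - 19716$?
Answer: $-368800032$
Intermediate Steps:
$j = 35720$ ($j = 8 + \left(10988 - -24724\right) = 8 + \left(10988 + 24724\right) = 8 + 35712 = 35720$)
$o = -19844$ ($o = \left(-4\right) 32 - 19716 = -128 - 19716 = -19844$)
$\left(-24396 + j\right) \left(-12724 + o\right) = \left(-24396 + 35720\right) \left(-12724 - 19844\right) = 11324 \left(-32568\right) = -368800032$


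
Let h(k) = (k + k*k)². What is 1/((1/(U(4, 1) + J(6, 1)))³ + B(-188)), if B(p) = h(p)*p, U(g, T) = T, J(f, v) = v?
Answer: -8/1858860281343 ≈ -4.3037e-12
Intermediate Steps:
h(k) = (k + k²)²
B(p) = p³*(1 + p)² (B(p) = (p²*(1 + p)²)*p = p³*(1 + p)²)
1/((1/(U(4, 1) + J(6, 1)))³ + B(-188)) = 1/((1/(1 + 1))³ + (-188)³*(1 - 188)²) = 1/((1/2)³ - 6644672*(-187)²) = 1/((½)³ - 6644672*34969) = 1/(⅛ - 232357535168) = 1/(-1858860281343/8) = -8/1858860281343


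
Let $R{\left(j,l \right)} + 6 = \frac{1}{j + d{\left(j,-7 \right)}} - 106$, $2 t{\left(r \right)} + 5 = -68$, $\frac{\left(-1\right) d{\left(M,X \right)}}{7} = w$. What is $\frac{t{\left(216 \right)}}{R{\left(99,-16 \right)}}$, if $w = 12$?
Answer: $\frac{15}{46} \approx 0.32609$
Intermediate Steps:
$d{\left(M,X \right)} = -84$ ($d{\left(M,X \right)} = \left(-7\right) 12 = -84$)
$t{\left(r \right)} = - \frac{73}{2}$ ($t{\left(r \right)} = - \frac{5}{2} + \frac{1}{2} \left(-68\right) = - \frac{5}{2} - 34 = - \frac{73}{2}$)
$R{\left(j,l \right)} = -112 + \frac{1}{-84 + j}$ ($R{\left(j,l \right)} = -6 - \left(106 - \frac{1}{j - 84}\right) = -6 - \left(106 - \frac{1}{-84 + j}\right) = -112 + \frac{1}{-84 + j}$)
$\frac{t{\left(216 \right)}}{R{\left(99,-16 \right)}} = - \frac{73}{2 \frac{9409 - 11088}{-84 + 99}} = - \frac{73}{2 \frac{9409 - 11088}{15}} = - \frac{73}{2 \cdot \frac{1}{15} \left(-1679\right)} = - \frac{73}{2 \left(- \frac{1679}{15}\right)} = \left(- \frac{73}{2}\right) \left(- \frac{15}{1679}\right) = \frac{15}{46}$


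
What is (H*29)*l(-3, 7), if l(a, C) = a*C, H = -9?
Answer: 5481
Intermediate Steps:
l(a, C) = C*a
(H*29)*l(-3, 7) = (-9*29)*(7*(-3)) = -261*(-21) = 5481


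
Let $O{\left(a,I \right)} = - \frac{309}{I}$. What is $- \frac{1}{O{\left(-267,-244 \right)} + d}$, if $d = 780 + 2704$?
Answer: $- \frac{244}{850405} \approx -0.00028692$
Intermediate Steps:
$d = 3484$
$- \frac{1}{O{\left(-267,-244 \right)} + d} = - \frac{1}{- \frac{309}{-244} + 3484} = - \frac{1}{\left(-309\right) \left(- \frac{1}{244}\right) + 3484} = - \frac{1}{\frac{309}{244} + 3484} = - \frac{1}{\frac{850405}{244}} = \left(-1\right) \frac{244}{850405} = - \frac{244}{850405}$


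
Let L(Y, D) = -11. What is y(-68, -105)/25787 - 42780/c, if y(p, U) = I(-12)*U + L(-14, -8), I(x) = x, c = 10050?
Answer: -36353847/8638645 ≈ -4.2083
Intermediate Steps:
y(p, U) = -11 - 12*U (y(p, U) = -12*U - 11 = -11 - 12*U)
y(-68, -105)/25787 - 42780/c = (-11 - 12*(-105))/25787 - 42780/10050 = (-11 + 1260)*(1/25787) - 42780*1/10050 = 1249*(1/25787) - 1426/335 = 1249/25787 - 1426/335 = -36353847/8638645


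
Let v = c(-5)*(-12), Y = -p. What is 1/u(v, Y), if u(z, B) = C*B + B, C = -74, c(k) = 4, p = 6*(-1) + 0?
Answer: -1/438 ≈ -0.0022831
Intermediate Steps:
p = -6 (p = -6 + 0 = -6)
Y = 6 (Y = -1*(-6) = 6)
v = -48 (v = 4*(-12) = -48)
u(z, B) = -73*B (u(z, B) = -74*B + B = -73*B)
1/u(v, Y) = 1/(-73*6) = 1/(-438) = -1/438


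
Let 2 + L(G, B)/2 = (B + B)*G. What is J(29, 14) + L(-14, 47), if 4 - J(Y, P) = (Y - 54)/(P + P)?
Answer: -73671/28 ≈ -2631.1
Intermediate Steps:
J(Y, P) = 4 - (-54 + Y)/(2*P) (J(Y, P) = 4 - (Y - 54)/(P + P) = 4 - (-54 + Y)/(2*P))
L(G, B) = -4 + 4*B*G (L(G, B) = -4 + 2*((B + B)*G) = -4 + 2*((2*B)*G) = -4 + 2*(2*B*G) = -4 + 4*B*G)
J(29, 14) + L(-14, 47) = (1/2)*(54 - 1*29 + 8*14)/14 + (-4 + 4*47*(-14)) = (1/2)*(1/14)*(54 - 29 + 112) + (-4 - 2632) = (1/2)*(1/14)*137 - 2636 = 137/28 - 2636 = -73671/28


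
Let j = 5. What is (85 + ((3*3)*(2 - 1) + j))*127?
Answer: 12573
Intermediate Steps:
(85 + ((3*3)*(2 - 1) + j))*127 = (85 + ((3*3)*(2 - 1) + 5))*127 = (85 + (9*1 + 5))*127 = (85 + (9 + 5))*127 = (85 + 14)*127 = 99*127 = 12573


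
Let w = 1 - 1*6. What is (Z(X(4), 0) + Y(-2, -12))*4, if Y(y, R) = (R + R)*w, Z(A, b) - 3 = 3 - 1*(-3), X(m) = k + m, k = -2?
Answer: 516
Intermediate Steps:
w = -5 (w = 1 - 6 = -5)
X(m) = -2 + m
Z(A, b) = 9 (Z(A, b) = 3 + (3 - 1*(-3)) = 3 + (3 + 3) = 3 + 6 = 9)
Y(y, R) = -10*R (Y(y, R) = (R + R)*(-5) = (2*R)*(-5) = -10*R)
(Z(X(4), 0) + Y(-2, -12))*4 = (9 - 10*(-12))*4 = (9 + 120)*4 = 129*4 = 516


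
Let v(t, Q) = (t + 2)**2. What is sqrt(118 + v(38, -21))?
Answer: sqrt(1718) ≈ 41.449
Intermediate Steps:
v(t, Q) = (2 + t)**2
sqrt(118 + v(38, -21)) = sqrt(118 + (2 + 38)**2) = sqrt(118 + 40**2) = sqrt(118 + 1600) = sqrt(1718)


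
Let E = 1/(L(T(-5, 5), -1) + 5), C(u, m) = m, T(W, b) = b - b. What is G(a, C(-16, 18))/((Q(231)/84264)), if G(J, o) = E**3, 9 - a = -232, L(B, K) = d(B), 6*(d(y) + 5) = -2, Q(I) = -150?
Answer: 379188/25 ≈ 15168.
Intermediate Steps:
T(W, b) = 0
d(y) = -16/3 (d(y) = -5 + (1/6)*(-2) = -5 - 1/3 = -16/3)
L(B, K) = -16/3
a = 241 (a = 9 - 1*(-232) = 9 + 232 = 241)
E = -3 (E = 1/(-16/3 + 5) = 1/(-1/3) = -3)
G(J, o) = -27 (G(J, o) = (-3)**3 = -27)
G(a, C(-16, 18))/((Q(231)/84264)) = -27/((-150/84264)) = -27/((-150*1/84264)) = -27/(-25/14044) = -27*(-14044/25) = 379188/25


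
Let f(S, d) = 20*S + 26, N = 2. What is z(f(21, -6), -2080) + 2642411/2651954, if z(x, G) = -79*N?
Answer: -416366321/2651954 ≈ -157.00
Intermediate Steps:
f(S, d) = 26 + 20*S
z(x, G) = -158 (z(x, G) = -79*2 = -158)
z(f(21, -6), -2080) + 2642411/2651954 = -158 + 2642411/2651954 = -416366321/2651954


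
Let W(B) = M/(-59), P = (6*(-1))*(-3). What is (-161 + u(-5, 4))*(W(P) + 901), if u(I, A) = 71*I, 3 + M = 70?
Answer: -27395472/59 ≈ -4.6433e+5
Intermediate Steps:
M = 67 (M = -3 + 70 = 67)
P = 18 (P = -6*(-3) = 18)
W(B) = -67/59 (W(B) = 67/(-59) = 67*(-1/59) = -67/59)
(-161 + u(-5, 4))*(W(P) + 901) = (-161 + 71*(-5))*(-67/59 + 901) = (-161 - 355)*(53092/59) = -516*53092/59 = -27395472/59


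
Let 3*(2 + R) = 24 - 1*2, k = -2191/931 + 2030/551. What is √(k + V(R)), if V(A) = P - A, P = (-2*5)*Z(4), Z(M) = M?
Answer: I*√7005243/399 ≈ 6.6334*I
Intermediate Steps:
P = -40 (P = -2*5*4 = -10*4 = -40)
k = 177/133 (k = -2191*1/931 + 2030*(1/551) = -313/133 + 70/19 = 177/133 ≈ 1.3308)
R = 16/3 (R = -2 + (24 - 1*2)/3 = -2 + (24 - 2)/3 = -2 + (⅓)*22 = -2 + 22/3 = 16/3 ≈ 5.3333)
V(A) = -40 - A
√(k + V(R)) = √(177/133 + (-40 - 1*16/3)) = √(177/133 + (-40 - 16/3)) = √(177/133 - 136/3) = √(-17557/399) = I*√7005243/399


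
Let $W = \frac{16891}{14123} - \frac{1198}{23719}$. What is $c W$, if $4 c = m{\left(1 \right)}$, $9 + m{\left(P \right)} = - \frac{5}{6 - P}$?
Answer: $- \frac{1918591375}{669966874} \approx -2.8637$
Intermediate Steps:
$W = \frac{383718275}{334983437}$ ($W = 16891 \cdot \frac{1}{14123} - \frac{1198}{23719} = \frac{16891}{14123} - \frac{1198}{23719} = \frac{383718275}{334983437} \approx 1.1455$)
$m{\left(P \right)} = -9 - \frac{5}{6 - P}$
$c = - \frac{5}{2}$ ($c = \frac{\frac{1}{-6 + 1} \left(59 - 9\right)}{4} = \frac{\frac{1}{-5} \left(59 - 9\right)}{4} = \frac{\left(- \frac{1}{5}\right) 50}{4} = \frac{1}{4} \left(-10\right) = - \frac{5}{2} \approx -2.5$)
$c W = \left(- \frac{5}{2}\right) \frac{383718275}{334983437} = - \frac{1918591375}{669966874}$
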